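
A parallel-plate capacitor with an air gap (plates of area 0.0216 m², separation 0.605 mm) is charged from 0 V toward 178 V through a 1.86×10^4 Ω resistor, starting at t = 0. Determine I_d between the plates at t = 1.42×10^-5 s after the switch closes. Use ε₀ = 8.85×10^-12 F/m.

8.54×10^-4 A

C = ε₀A/d = (8.85×10^-12)(0.0216)/(6.05×10^-4) = 3.160×10^-10 F and τ = RC = 5.878×10^-6 s. I_d in the gap equals the RC charging current.
I_d(t) = (V₀/R) e^(−t/τ) = 9.570×10^-3 · e^(−2.416) = 8.54×10^-4 A.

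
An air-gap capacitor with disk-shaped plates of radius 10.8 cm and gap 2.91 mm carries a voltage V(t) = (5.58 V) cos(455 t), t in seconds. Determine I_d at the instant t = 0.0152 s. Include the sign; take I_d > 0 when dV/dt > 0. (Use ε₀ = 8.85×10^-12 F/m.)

-1.67×10^-7 A

dE/dt = (V₀ω/d)·−sin(ωt) with ωt = 6.916 rad: (5.58)(455)(-0.5914)/(2.91×10^-3) = -5.160×10^5 V/(m·s).
I_d = ε₀ A dE/dt = (8.85×10^-12)(0.03664)(-5.160×10^5) = -1.67×10^-7 A.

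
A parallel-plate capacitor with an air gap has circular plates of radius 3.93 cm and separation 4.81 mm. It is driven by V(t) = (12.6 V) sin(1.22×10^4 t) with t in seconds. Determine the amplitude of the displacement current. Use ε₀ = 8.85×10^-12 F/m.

C = ε₀A/d = (8.85×10^-12)(4.852×10^-3)/(4.81×10^-3) = 8.927×10^-12 F; ω = 1.22×10^4 rad/s.
I_d = C dV/dt, so |I_d|_max = C V₀ ω = (8.927×10^-12)(12.6)(1.22×10^4) = 1.37×10^-6 A.

1.37×10^-6 A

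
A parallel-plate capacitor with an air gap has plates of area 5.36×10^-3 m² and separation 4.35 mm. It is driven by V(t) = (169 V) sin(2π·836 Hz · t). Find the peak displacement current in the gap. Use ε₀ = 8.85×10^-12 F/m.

C = ε₀A/d = (8.85×10^-12)(5.36×10^-3)/(4.35×10^-3) = 1.090×10^-11 F; ω = 2πf = 5253 rad/s.
I_d = C dV/dt, so |I_d|_max = C V₀ ω = (1.090×10^-11)(169)(5253) = 9.68×10^-6 A.

9.68×10^-6 A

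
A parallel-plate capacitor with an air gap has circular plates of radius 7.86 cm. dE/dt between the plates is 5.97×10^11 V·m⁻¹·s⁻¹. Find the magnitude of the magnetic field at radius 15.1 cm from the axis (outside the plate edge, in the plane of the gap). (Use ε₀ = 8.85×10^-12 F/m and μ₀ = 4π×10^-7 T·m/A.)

Through the whole plate area (πR² = 0.01941 m²), I_d = ε₀ πR² dE/dt = 0.1026 A.
Outside the plates the loop encloses all of I_d, so B·2πr = μ₀ I_d and B = 1.36×10^-7 T.

1.36×10^-7 T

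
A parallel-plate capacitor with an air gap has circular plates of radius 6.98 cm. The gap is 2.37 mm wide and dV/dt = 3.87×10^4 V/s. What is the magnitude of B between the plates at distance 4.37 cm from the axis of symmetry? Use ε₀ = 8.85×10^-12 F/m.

I_d = C dV/dt with C = ε₀πR²/d = 5.717×10^-11 F, so I_d = (5.717×10^-11)(3.87×10^4) = 2.212×10^-6 A.
∮B·dl = μ₀ I_d,enc with I_d,enc = I_d r²/R² = 8.670×10^-7 A; so B = μ₀ I_d,enc/(2πr) = 3.97×10^-12 T.

3.97×10^-12 T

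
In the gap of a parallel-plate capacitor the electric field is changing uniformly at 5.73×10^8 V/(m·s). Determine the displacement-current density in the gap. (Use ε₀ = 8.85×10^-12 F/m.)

The displacement-current density is ε₀ ∂E/∂t = (8.85×10^-12)(5.73×10^8) = 5.07×10^-3 A/m².

5.07×10^-3 A/m²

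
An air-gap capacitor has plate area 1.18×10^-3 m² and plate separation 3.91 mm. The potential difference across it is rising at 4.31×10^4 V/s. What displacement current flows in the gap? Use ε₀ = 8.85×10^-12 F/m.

C = ε₀A/d = (8.85×10^-12)(1.18×10^-3)/(3.91×10^-3) = 2.671×10^-12 F.
I_d = C dV/dt = (2.671×10^-12)(4.31×10^4) = 1.15×10^-7 A.

1.15×10^-7 A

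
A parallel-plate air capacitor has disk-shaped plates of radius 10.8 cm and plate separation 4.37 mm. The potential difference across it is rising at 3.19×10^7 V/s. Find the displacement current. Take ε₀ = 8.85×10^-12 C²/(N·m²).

2.37×10^-3 A

E = V/d so dE/dt = (dV/dt)/d = 7.300×10^9 V/(m·s), and I_d = ε₀ A dE/dt = (8.85×10^-12)(0.03664)(7.300×10^9) = 2.37×10^-3 A.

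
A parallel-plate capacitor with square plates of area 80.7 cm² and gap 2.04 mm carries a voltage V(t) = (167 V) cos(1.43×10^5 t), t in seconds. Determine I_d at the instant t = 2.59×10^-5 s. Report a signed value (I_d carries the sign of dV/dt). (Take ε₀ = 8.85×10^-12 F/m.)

dV/dt = (167)(1.43×10^5)·−sin(3.7037) = 1.273×10^7 V/s.
I_d = C dV/dt with C = ε₀A/d = (8.85×10^-12)(8.07×10^-3)/(2.04×10^-3) = 3.501×10^-11 F, so I_d = (3.501×10^-11)(1.273×10^7) = 4.46×10^-4 A.

4.46×10^-4 A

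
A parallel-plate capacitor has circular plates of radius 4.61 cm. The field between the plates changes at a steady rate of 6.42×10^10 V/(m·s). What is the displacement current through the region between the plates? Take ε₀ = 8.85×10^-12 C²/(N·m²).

3.79×10^-3 A

With a uniform field, Φ_E = EA, so I_d = ε₀ A dE/dt = 3.79×10^-3 A.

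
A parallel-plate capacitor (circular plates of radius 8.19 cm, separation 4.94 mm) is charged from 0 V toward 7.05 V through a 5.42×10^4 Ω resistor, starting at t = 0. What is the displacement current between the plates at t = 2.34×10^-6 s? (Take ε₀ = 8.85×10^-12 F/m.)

4.14×10^-5 A

C = ε₀A/d = (8.85×10^-12)(0.02107)/(4.94×10^-3) = 3.775×10^-11 F, so τ = RC = 2.046×10^-6 s.
The conduction current is I(t) = (V₀/R) e^(−t/τ), and the displacement current between the plates equals it.
t/τ = 1.144; I_d = (7.05/5.42×10^4) · e^(−1.144) = (1.301×10^-4)(0.3185) = 4.14×10^-5 A.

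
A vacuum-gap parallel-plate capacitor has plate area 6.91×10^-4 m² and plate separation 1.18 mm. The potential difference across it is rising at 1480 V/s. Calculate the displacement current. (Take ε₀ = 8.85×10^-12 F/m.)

7.67×10^-9 A

The displacement current equals the charging current C dV/dt. With C = ε₀A/d = (8.85×10^-12)(6.91×10^-4)/(1.18×10^-3) = 5.183×10^-12 F, I_d = (5.183×10^-12)(1480) = 7.67×10^-9 A.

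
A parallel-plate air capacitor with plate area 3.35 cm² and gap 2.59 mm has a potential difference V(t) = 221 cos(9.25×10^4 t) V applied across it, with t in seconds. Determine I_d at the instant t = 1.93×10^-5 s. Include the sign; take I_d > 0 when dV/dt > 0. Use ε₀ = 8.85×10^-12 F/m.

C = ε₀A/d = (8.85×10^-12)(3.35×10^-4)/(2.59×10^-3) = 1.145×10^-12 F. dV/dt = V₀ω·−sin(ωt); at ωt = 1.78525 rad this factor is -0.9771.
I_d = C dV/dt = (1.145×10^-12)(221)(9.25×10^4)(-0.9771) = -2.29×10^-5 A.

-2.29×10^-5 A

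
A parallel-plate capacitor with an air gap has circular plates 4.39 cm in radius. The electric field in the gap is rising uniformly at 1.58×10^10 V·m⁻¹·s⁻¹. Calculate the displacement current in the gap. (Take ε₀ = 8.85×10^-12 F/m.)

8.47×10^-4 A

With a uniform field, Φ_E = EA, so I_d = ε₀ A dE/dt = 8.47×10^-4 A.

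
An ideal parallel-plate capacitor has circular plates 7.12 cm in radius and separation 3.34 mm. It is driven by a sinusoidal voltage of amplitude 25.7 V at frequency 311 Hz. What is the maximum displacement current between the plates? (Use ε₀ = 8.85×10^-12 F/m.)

The displacement current equals the conduction current C dV/dt, which peaks at C V₀ ω.
With C = ε₀A/d = (8.85×10^-12)(0.01593)/(3.34×10^-3) = 4.221×10^-11 F and ω = 2πf = 1954 rad/s, I_d,max = (4.221×10^-11)(25.7)(1954) = 2.12×10^-6 A.

2.12×10^-6 A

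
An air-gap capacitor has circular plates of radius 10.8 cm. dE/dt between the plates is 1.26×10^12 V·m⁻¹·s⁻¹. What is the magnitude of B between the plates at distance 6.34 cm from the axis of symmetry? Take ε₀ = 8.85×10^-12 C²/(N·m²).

4.44×10^-7 T

Total displacement current: I_d = ε₀(πR²)(dE/dt) = (8.85×10^-12)(0.03664)(1.26×10^12) = 0.4086 A.
An Ampèrian loop of radius r encloses a fraction (r/R)² of I_d. Then B·2πr = μ₀ I_d (r/R)², giving B = μ₀ I_d r/(2πR²) = 4.44×10^-7 T.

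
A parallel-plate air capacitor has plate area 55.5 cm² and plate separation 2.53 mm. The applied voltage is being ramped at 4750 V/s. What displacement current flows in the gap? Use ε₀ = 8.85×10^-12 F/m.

E = V/d so dE/dt = (dV/dt)/d = 1.877×10^6 V/(m·s), and I_d = ε₀ A dE/dt = (8.85×10^-12)(5.55×10^-3)(1.877×10^6) = 9.22×10^-8 A.

9.22×10^-8 A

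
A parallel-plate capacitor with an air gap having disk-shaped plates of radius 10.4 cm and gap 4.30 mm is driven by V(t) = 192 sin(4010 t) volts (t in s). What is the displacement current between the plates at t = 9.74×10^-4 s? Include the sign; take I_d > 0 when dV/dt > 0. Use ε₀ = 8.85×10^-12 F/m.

-3.89×10^-5 A

dV/dt = (192)(4010)·cos(3.90574) = -5.559×10^5 V/s.
I_d = C dV/dt with C = ε₀A/d = (8.85×10^-12)(0.03398)/(4.30×10^-3) = 6.994×10^-11 F, so I_d = (6.994×10^-11)(-5.559×10^5) = -3.89×10^-5 A.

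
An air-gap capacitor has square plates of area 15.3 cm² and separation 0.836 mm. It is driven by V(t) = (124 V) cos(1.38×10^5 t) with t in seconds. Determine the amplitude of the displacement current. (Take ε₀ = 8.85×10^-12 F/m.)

2.77×10^-4 A

(dE/dt)_max = V₀ω/d = 2.047×10^10 V/(m·s); ω = 1.38×10^5 rad/s.
I_d,max = ε₀ A (dE/dt)_max = (8.85×10^-12)(1.53×10^-3)(2.047×10^10) = 2.77×10^-4 A.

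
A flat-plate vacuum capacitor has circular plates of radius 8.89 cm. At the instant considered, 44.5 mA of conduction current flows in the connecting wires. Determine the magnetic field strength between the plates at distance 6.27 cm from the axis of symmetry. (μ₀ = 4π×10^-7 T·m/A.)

7.06×10^-8 T

By continuity the displacement current in the gap matches the conduction current: I_d = 0.0445 A.
∮B·dl = μ₀ I_d,enc with I_d,enc = I_d r²/R² = 0.02214 A; so B = μ₀ I_d,enc/(2πr) = 7.06×10^-8 T.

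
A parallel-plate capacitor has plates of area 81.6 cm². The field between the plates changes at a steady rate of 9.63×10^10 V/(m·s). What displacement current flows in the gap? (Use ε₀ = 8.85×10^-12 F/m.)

6.95×10^-3 A

With a uniform field, Φ_E = EA, so I_d = ε₀ A dE/dt = 6.95×10^-3 A.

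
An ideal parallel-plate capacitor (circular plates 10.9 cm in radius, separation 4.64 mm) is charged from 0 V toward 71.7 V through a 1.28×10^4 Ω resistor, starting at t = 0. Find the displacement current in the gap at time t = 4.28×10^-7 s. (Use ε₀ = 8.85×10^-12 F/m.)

3.50×10^-3 A

With C = ε₀A/d = (8.85×10^-12)(0.03733)/(4.64×10^-3) = 7.120×10^-11 F, the time constant is τ = RC = 9.114×10^-7 s, so t/τ = 0.4696 and e^(−t/τ) = 0.6253.
I_d = I_cond = (V₀/R) e^(−t/τ) = (5.602×10^-3)(0.6253) = 3.50×10^-3 A.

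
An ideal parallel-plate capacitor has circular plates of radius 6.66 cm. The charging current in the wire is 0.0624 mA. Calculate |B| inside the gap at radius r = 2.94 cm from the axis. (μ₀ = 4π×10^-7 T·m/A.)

Between the plates the displacement current equals the wire current: I_d = 0.0624 mA = 6.24×10^-5 A.
∮B·dl = μ₀ I_d,enc with I_d,enc = I_d r²/R² = 1.216×10^-5 A; so B = μ₀ I_d,enc/(2πr) = 8.27×10^-11 T.

8.27×10^-11 T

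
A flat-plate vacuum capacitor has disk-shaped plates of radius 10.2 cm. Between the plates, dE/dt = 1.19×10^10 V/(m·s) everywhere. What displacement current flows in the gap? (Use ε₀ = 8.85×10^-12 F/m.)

The displacement current is ε₀ times dΦ_E/dt = ε₀ A dE/dt = (8.85×10^-12)(0.03269)(1.19×10^10) = 3.44×10^-3 A.

3.44×10^-3 A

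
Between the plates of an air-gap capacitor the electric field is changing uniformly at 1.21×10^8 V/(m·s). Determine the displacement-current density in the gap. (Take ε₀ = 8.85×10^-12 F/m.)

J_d = ε₀ ∂E/∂t, so J_d = 1.07×10^-3 A/m².

1.07×10^-3 A/m²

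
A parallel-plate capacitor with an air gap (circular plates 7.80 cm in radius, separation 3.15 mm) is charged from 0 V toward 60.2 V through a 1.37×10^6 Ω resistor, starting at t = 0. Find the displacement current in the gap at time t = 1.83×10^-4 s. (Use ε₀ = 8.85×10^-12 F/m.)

3.65×10^-6 A

C = ε₀A/d = (8.85×10^-12)(0.01911)/(3.15×10^-3) = 5.369×10^-11 F and τ = RC = 7.356×10^-5 s. I_d in the gap equals the RC charging current.
I_d(t) = (V₀/R) e^(−t/τ) = 4.394×10^-5 · e^(−2.488) = 3.65×10^-6 A.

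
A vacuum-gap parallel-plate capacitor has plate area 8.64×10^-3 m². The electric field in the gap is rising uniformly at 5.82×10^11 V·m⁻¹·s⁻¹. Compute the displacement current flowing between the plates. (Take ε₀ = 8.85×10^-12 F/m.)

0.0445 A

With a uniform field, Φ_E = EA, so I_d = ε₀ A dE/dt = 0.0445 A.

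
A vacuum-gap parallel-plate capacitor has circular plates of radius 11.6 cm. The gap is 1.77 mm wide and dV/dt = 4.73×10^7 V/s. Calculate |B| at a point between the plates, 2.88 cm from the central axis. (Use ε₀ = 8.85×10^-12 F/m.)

I_d = C dV/dt with C = ε₀πR²/d = 2.113×10^-10 F, so I_d = (2.113×10^-10)(4.73×10^7) = 9.994×10^-3 A.
For r < R the Ampère–Maxwell law gives B(2πr) = μ₀ I_d (r²/R²), so B = μ₀ I_d r/(2πR²) = (4π×10^-7)(9.994×10^-3)(0.0288)/(2π·0.116²) = 4.28×10^-9 T.

4.28×10^-9 T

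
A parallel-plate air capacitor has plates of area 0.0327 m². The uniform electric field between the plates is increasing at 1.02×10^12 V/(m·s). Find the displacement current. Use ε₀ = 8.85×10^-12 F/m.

0.295 A

The displacement current is ε₀ times dΦ_E/dt = ε₀ A dE/dt = (8.85×10^-12)(0.0327)(1.02×10^12) = 0.295 A.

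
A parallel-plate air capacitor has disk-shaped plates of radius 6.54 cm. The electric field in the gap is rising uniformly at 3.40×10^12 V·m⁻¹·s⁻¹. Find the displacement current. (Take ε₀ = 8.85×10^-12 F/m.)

With a uniform field, Φ_E = EA, so I_d = ε₀ A dE/dt = 0.404 A.

0.404 A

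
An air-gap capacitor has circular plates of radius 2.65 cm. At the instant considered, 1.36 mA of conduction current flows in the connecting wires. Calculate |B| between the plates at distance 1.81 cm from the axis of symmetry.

No conduction current crosses the gap, so I_d there equals the 1.36×10^-3 A in the leads.
An Ampèrian loop of radius r encloses a fraction (r/R)² of I_d. Then B·2πr = μ₀ I_d (r/R)², giving B = μ₀ I_d r/(2πR²) = 7.01×10^-9 T.

7.01×10^-9 T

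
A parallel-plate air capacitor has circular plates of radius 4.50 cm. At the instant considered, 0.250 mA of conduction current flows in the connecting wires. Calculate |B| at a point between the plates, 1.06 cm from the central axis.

2.62×10^-10 T

No conduction current crosses the gap, so I_d there equals the 2.50×10^-4 A in the leads.
∮B·dl = μ₀ I_d,enc with I_d,enc = I_d r²/R² = 1.387×10^-5 A; so B = μ₀ I_d,enc/(2πr) = 2.62×10^-10 T.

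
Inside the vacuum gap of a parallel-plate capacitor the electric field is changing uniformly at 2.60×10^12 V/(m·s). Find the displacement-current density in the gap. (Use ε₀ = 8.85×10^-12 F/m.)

The displacement-current density is ε₀ ∂E/∂t = (8.85×10^-12)(2.60×10^12) = 23.0 A/m².

23.0 A/m²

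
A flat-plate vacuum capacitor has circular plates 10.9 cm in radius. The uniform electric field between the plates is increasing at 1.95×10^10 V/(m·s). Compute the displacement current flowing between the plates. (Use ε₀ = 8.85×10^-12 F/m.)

6.44×10^-3 A

With a uniform field, Φ_E = EA, so I_d = ε₀ A dE/dt = 6.44×10^-3 A.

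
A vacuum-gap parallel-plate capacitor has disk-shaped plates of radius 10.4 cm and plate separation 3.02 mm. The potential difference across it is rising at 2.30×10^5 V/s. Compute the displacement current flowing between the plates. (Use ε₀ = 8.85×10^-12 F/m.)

E = V/d so dE/dt = (dV/dt)/d = 7.616×10^7 V/(m·s), and I_d = ε₀ A dE/dt = (8.85×10^-12)(0.03398)(7.616×10^7) = 2.29×10^-5 A.

2.29×10^-5 A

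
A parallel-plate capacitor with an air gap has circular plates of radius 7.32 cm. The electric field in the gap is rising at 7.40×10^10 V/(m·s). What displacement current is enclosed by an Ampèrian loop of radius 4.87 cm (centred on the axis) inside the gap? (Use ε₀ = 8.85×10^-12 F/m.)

I_d = ε₀ dΦ_E/dt = ε₀ πR² (dE/dt) = (8.85×10^-12)(0.01683)(7.40×10^10) = 0.01102 A through the full plate area.
The field is uniform, so I_d,enc = I_d (r/R)² = (0.01102)(4.87/7.32)² = 4.88×10^-3 A.

4.88×10^-3 A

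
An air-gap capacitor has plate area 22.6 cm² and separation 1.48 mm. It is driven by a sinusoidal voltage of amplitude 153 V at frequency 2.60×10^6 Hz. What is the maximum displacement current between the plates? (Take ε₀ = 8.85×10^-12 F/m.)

0.0338 A

The displacement current equals the conduction current C dV/dt, which peaks at C V₀ ω.
With C = ε₀A/d = (8.85×10^-12)(2.26×10^-3)/(1.48×10^-3) = 1.351×10^-11 F and ω = 2πf = 1.634×10^7 rad/s, I_d,max = (1.351×10^-11)(153)(1.634×10^7) = 0.0338 A.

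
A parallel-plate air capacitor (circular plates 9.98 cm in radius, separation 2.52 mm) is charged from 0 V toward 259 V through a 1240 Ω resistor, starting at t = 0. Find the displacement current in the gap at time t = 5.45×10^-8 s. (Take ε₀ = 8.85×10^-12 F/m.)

C = ε₀A/d = (8.85×10^-12)(0.03129)/(2.52×10^-3) = 1.099×10^-10 F and τ = RC = 1.363×10^-7 s. I_d in the gap equals the RC charging current.
I_d(t) = (V₀/R) e^(−t/τ) = 0.2089 · e^(−0.3999) = 0.140 A.

0.140 A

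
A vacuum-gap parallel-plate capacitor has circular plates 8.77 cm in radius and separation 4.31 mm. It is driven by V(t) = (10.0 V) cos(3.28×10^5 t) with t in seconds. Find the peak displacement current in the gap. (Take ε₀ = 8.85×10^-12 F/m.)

1.63×10^-4 A

(dE/dt)_max = V₀ω/d = 7.610×10^8 V/(m·s); ω = 3.28×10^5 rad/s.
I_d,max = ε₀ A (dE/dt)_max = (8.85×10^-12)(0.02416)(7.610×10^8) = 1.63×10^-4 A.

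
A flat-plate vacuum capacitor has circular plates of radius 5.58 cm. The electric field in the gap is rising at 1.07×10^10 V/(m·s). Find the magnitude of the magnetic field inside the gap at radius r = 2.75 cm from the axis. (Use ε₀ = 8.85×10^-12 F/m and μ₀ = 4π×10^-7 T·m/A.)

Through the whole plate area (πR² = 9.782×10^-3 m²), I_d = ε₀ πR² dE/dt = 9.263×10^-4 A.
An Ampèrian loop of radius r encloses a fraction (r/R)² of I_d. Then B·2πr = μ₀ I_d (r/R)², giving B = μ₀ I_d r/(2πR²) = 1.64×10^-9 T.

1.64×10^-9 T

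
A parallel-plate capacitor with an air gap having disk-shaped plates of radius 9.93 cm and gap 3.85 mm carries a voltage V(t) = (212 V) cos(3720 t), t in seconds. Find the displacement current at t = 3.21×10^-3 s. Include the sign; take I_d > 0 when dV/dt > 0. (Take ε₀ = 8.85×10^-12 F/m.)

dV/dt = (212)(3720)·−sin(11.9412) = 4.615×10^5 V/s.
I_d = C dV/dt with C = ε₀A/d = (8.85×10^-12)(0.03098)/(3.85×10^-3) = 7.121×10^-11 F, so I_d = (7.121×10^-11)(4.615×10^5) = 3.29×10^-5 A.

3.29×10^-5 A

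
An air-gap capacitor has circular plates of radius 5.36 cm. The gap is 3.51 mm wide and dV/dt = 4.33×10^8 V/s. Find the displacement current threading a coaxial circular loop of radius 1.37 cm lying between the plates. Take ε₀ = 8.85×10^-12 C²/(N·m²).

dE/dt = (dV/dt)/d = 1.234×10^11 V/(m·s); I_d = ε₀(πR²)(dE/dt) = (8.85×10^-12)(9.026×10^-3)(1.234×10^11) = 9.857×10^-3 A.
The field is uniform, so I_d,enc = I_d (r/R)² = (9.857×10^-3)(1.37/5.36)² = 6.44×10^-4 A.

6.44×10^-4 A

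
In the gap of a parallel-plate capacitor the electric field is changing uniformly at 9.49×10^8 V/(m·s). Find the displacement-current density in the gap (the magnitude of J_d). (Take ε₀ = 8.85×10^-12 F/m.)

8.40×10^-3 A/m²

J_d = ε₀ dE/dt = (8.85×10^-12)(9.49×10^8) = 8.40×10^-3 A/m².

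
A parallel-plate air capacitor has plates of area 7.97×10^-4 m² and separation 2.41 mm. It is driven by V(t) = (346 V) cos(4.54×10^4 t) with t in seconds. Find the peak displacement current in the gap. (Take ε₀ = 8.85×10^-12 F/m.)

4.60×10^-5 A

(dE/dt)_max = V₀ω/d = 6.518×10^9 V/(m·s); ω = 4.54×10^4 rad/s.
I_d,max = ε₀ A (dE/dt)_max = (8.85×10^-12)(7.97×10^-4)(6.518×10^9) = 4.60×10^-5 A.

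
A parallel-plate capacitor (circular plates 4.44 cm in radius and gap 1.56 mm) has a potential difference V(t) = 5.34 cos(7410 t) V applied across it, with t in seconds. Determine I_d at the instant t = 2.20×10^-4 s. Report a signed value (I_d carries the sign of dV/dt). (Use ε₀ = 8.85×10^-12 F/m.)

-1.39×10^-6 A

C = ε₀A/d = (8.85×10^-12)(6.193×10^-3)/(1.56×10^-3) = 3.513×10^-11 F. dV/dt = V₀ω·−sin(ωt); at ωt = 1.6302 rad this factor is -0.9982.
I_d = C dV/dt = (3.513×10^-11)(5.34)(7410)(-0.9982) = -1.39×10^-6 A.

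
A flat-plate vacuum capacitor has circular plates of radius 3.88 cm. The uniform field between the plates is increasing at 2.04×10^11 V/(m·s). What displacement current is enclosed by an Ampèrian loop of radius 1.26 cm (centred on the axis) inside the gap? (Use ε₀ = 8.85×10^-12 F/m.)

9.00×10^-4 A

I_d = ε₀ dΦ_E/dt = ε₀ πR² (dE/dt) = (8.85×10^-12)(4.729×10^-3)(2.04×10^11) = 8.538×10^-3 A through the full plate area.
Through an area πr² the displacement current is I_d·(πr²/πR²) = I_d (r/R)² = 9.00×10^-4 A.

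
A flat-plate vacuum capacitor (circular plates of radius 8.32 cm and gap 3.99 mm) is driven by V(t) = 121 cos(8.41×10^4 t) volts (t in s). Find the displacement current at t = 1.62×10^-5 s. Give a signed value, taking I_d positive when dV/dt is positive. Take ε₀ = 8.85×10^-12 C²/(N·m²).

-4.80×10^-4 A

dV/dt = (121)(8.41×10^4)·−sin(1.36242) = -9.956×10^6 V/s.
I_d = C dV/dt with C = ε₀A/d = (8.85×10^-12)(0.02175)/(3.99×10^-3) = 4.824×10^-11 F, so I_d = (4.824×10^-11)(-9.956×10^6) = -4.80×10^-4 A.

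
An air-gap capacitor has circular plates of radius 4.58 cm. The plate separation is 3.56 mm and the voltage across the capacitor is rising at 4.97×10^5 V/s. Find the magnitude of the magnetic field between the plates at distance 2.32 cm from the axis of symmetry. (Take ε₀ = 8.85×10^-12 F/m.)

I_d = C dV/dt with C = ε₀πR²/d = 1.638×10^-11 F, so I_d = (1.638×10^-11)(4.97×10^5) = 8.141×10^-6 A.
An Ampèrian loop of radius r encloses a fraction (r/R)² of I_d. Then B·2πr = μ₀ I_d (r/R)², giving B = μ₀ I_d r/(2πR²) = 1.80×10^-11 T.

1.80×10^-11 T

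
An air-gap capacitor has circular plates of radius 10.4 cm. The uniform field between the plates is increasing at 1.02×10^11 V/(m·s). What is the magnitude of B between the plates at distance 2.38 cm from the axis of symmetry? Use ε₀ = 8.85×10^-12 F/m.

1.35×10^-8 T

Through the whole plate area (πR² = 0.03398 m²), I_d = ε₀ πR² dE/dt = 0.03067 A.
An Ampèrian loop of radius r encloses a fraction (r/R)² of I_d. Then B·2πr = μ₀ I_d (r/R)², giving B = μ₀ I_d r/(2πR²) = 1.35×10^-8 T.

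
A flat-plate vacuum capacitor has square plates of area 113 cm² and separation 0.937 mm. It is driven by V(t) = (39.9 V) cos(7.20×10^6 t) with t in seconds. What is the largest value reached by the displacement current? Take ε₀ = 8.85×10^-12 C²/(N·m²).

0.0307 A

(dE/dt)_max = V₀ω/d = 3.066×10^11 V/(m·s); ω = 7.20×10^6 rad/s.
I_d,max = ε₀ A (dE/dt)_max = (8.85×10^-12)(0.0113)(3.066×10^11) = 0.0307 A.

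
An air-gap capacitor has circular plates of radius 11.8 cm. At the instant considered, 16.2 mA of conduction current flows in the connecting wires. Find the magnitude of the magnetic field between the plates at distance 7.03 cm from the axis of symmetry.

1.64×10^-8 T

Between the plates the displacement current equals the wire current: I_d = 16.2 mA = 0.0162 A.
An Ampèrian loop of radius r encloses a fraction (r/R)² of I_d. Then B·2πr = μ₀ I_d (r/R)², giving B = μ₀ I_d r/(2πR²) = 1.64×10^-8 T.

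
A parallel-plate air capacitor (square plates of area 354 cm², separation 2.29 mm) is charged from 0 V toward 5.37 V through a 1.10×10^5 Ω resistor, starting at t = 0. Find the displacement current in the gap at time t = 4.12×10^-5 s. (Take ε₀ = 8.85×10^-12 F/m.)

3.16×10^-6 A

C = ε₀A/d = (8.85×10^-12)(0.0354)/(2.29×10^-3) = 1.368×10^-10 F and τ = RC = 1.505×10^-5 s. I_d in the gap equals the RC charging current.
I_d(t) = (V₀/R) e^(−t/τ) = 4.882×10^-5 · e^(−2.738) = 3.16×10^-6 A.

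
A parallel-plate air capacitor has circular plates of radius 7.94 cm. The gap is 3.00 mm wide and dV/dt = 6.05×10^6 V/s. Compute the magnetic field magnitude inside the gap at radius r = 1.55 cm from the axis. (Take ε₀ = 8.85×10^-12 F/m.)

1.74×10^-10 T

With E = V/d, dE/dt = 2.017×10^9 V/(m·s) and πR² = 0.01981 m², giving I_d = ε₀ πR² dE/dt = 3.536×10^-4 A.
∮B·dl = μ₀ I_d,enc with I_d,enc = I_d r²/R² = 1.348×10^-5 A; so B = μ₀ I_d,enc/(2πr) = 1.74×10^-10 T.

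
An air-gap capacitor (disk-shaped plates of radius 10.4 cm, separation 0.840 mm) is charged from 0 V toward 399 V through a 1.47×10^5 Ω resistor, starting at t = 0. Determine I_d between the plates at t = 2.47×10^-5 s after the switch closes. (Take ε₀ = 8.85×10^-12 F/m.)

1.70×10^-3 A

C = ε₀A/d = (8.85×10^-12)(0.03398)/(8.40×10^-4) = 3.580×10^-10 F, so τ = RC = 5.263×10^-5 s.
The conduction current is I(t) = (V₀/R) e^(−t/τ), and the displacement current between the plates equals it.
t/τ = 0.4693; I_d = (399/1.47×10^5) · e^(−0.4693) = (2.714×10^-3)(0.6254) = 1.70×10^-3 A.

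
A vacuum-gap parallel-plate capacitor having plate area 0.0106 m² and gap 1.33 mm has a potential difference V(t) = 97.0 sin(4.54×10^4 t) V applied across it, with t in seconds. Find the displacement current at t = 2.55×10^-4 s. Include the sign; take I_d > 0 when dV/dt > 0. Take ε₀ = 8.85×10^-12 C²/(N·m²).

1.71×10^-4 A

dV/dt = (97.0)(4.54×10^4)·cos(11.577) = 2.419×10^6 V/s.
I_d = C dV/dt with C = ε₀A/d = (8.85×10^-12)(0.0106)/(1.33×10^-3) = 7.053×10^-11 F, so I_d = (7.053×10^-11)(2.419×10^6) = 1.71×10^-4 A.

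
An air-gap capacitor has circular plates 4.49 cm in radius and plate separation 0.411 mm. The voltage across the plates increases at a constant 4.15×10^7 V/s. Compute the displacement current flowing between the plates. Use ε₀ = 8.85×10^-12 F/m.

5.66×10^-3 A

E = V/d so dE/dt = (dV/dt)/d = 1.010×10^11 V/(m·s), and I_d = ε₀ A dE/dt = (8.85×10^-12)(6.333×10^-3)(1.010×10^11) = 5.66×10^-3 A.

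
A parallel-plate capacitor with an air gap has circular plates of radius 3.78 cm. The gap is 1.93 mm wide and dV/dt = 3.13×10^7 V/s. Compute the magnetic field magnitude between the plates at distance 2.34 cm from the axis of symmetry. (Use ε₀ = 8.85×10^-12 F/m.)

I_d = C dV/dt with C = ε₀πR²/d = 2.058×10^-11 F, so I_d = (2.058×10^-11)(3.13×10^7) = 6.442×10^-4 A.
For r < R the Ampère–Maxwell law gives B(2πr) = μ₀ I_d (r²/R²), so B = μ₀ I_d r/(2πR²) = (4π×10^-7)(6.442×10^-4)(0.0234)/(2π·0.0378²) = 2.11×10^-9 T.

2.11×10^-9 T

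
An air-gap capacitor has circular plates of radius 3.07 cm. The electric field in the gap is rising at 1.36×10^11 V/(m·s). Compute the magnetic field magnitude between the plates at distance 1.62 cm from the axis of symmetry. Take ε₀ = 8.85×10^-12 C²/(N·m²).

1.23×10^-8 T

Through the whole plate area (πR² = 2.961×10^-3 m²), I_d = ε₀ πR² dE/dt = 3.564×10^-3 A.
For r < R the Ampère–Maxwell law gives B(2πr) = μ₀ I_d (r²/R²), so B = μ₀ I_d r/(2πR²) = (4π×10^-7)(3.564×10^-3)(0.0162)/(2π·0.0307²) = 1.23×10^-8 T.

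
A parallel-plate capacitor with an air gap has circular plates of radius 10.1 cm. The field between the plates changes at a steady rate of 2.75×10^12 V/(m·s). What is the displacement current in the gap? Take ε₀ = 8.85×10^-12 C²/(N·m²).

0.780 A

The displacement current is ε₀ times dΦ_E/dt = ε₀ A dE/dt = (8.85×10^-12)(0.03205)(2.75×10^12) = 0.780 A.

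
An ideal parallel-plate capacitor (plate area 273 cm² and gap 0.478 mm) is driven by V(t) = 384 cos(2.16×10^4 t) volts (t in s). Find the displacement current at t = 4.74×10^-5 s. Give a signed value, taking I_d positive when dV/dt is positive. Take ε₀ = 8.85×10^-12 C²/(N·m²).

C = ε₀A/d = (8.85×10^-12)(0.0273)/(4.78×10^-4) = 5.054×10^-10 F. dV/dt = V₀ω·−sin(ωt); at ωt = 1.02384 rad this factor is -0.8541.
I_d = C dV/dt = (5.054×10^-10)(384)(2.16×10^4)(-0.8541) = -3.58×10^-3 A.

-3.58×10^-3 A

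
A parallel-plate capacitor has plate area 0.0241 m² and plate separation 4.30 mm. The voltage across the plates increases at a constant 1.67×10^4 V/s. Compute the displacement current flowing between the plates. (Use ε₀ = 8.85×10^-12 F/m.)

E = V/d so dE/dt = (dV/dt)/d = 3.884×10^6 V/(m·s), and I_d = ε₀ A dE/dt = (8.85×10^-12)(0.0241)(3.884×10^6) = 8.28×10^-7 A.

8.28×10^-7 A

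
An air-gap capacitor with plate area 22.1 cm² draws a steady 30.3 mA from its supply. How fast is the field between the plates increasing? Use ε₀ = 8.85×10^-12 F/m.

1.55×10^12 V/(m·s)

By continuity, I_d in the gap equals the 30.3 mA flowing in the wire.
Since I_d = ε₀ A dE/dt, dE/dt = I_d/(ε₀A) = (0.0303)/((8.85×10^-12)(2.21×10^-3)) = 1.55×10^12 V/(m·s).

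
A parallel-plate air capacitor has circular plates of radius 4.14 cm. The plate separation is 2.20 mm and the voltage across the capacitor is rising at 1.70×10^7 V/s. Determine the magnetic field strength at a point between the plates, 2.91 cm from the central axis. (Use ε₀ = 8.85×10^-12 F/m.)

dE/dt = (dV/dt)/d = 7.727×10^9 V/(m·s); I_d = ε₀(πR²)(dE/dt) = (8.85×10^-12)(5.385×10^-3)(7.727×10^9) = 3.682×10^-4 A.
For r < R the Ampère–Maxwell law gives B(2πr) = μ₀ I_d (r²/R²), so B = μ₀ I_d r/(2πR²) = (4π×10^-7)(3.682×10^-4)(0.0291)/(2π·0.0414²) = 1.25×10^-9 T.

1.25×10^-9 T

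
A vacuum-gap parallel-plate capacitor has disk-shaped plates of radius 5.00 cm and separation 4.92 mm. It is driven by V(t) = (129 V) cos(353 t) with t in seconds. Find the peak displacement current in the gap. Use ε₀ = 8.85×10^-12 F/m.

6.43×10^-7 A

(dE/dt)_max = V₀ω/d = 9.255×10^6 V/(m·s); ω = 353 rad/s.
I_d,max = ε₀ A (dE/dt)_max = (8.85×10^-12)(7.854×10^-3)(9.255×10^6) = 6.43×10^-7 A.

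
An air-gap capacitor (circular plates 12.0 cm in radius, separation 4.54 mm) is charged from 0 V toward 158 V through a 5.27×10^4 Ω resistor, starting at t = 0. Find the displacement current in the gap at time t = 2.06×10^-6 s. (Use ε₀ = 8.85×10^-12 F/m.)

1.92×10^-3 A

With C = ε₀A/d = (8.85×10^-12)(0.04524)/(4.54×10^-3) = 8.819×10^-11 F, the time constant is τ = RC = 4.648×10^-6 s, so t/τ = 0.4432 and e^(−t/τ) = 0.6420.
I_d = I_cond = (V₀/R) e^(−t/τ) = (2.998×10^-3)(0.6420) = 1.92×10^-3 A.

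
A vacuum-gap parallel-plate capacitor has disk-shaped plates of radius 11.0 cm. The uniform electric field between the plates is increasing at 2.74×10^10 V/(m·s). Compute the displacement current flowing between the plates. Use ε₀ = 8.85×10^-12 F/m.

With a uniform field, Φ_E = EA, so I_d = ε₀ A dE/dt = 9.22×10^-3 A.

9.22×10^-3 A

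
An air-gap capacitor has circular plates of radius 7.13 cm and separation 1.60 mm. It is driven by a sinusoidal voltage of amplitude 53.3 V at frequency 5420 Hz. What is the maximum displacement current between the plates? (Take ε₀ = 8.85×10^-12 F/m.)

1.60×10^-4 A

(dE/dt)_max = V₀ω/d = 1.134×10^9 V/(m·s); ω = 2πf = 3.405×10^4 rad/s.
I_d,max = ε₀ A (dE/dt)_max = (8.85×10^-12)(0.01597)(1.134×10^9) = 1.60×10^-4 A.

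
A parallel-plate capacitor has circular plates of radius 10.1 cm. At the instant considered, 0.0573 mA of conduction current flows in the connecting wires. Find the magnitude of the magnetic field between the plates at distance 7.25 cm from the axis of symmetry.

By continuity the displacement current in the gap matches the conduction current: I_d = 5.73×10^-5 A.
∮B·dl = μ₀ I_d,enc with I_d,enc = I_d r²/R² = 2.952×10^-5 A; so B = μ₀ I_d,enc/(2πr) = 8.14×10^-11 T.

8.14×10^-11 T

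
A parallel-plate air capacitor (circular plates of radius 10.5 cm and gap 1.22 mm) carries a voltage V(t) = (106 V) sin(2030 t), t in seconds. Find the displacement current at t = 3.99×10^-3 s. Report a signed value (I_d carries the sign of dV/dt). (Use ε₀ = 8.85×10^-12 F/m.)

dE/dt = (V₀ω/d)·cos(ωt) with ωt = 8.0997 rad: (106)(2030)(-0.2433)/(1.22×10^-3) = -4.291×10^7 V/(m·s).
I_d = ε₀ A dE/dt = (8.85×10^-12)(0.03464)(-4.291×10^7) = -1.32×10^-5 A.

-1.32×10^-5 A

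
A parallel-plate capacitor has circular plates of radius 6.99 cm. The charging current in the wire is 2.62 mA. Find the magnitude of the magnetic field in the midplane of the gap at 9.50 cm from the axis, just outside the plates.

5.52×10^-9 T

No conduction current crosses the gap, so I_d there equals the 2.62×10^-3 A in the leads.
For r ≥ R the full I_d is enclosed: B = μ₀ I_d/(2πr) = (4π×10^-7)(2.62×10^-3)/(2π·0.0950) = 5.52×10^-9 T.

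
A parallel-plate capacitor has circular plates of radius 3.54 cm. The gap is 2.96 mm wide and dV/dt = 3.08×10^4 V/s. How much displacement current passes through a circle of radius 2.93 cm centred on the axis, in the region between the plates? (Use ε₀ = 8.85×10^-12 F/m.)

2.48×10^-7 A

With E = V/d, dE/dt = 1.041×10^7 V/(m·s) and πR² = 3.937×10^-3 m², giving I_d = ε₀ πR² dE/dt = 3.627×10^-7 A.
Since J_d is uniform, the enclosed fraction is (r/R)² = 0.6851, giving I_d,enc = 2.48×10^-7 A.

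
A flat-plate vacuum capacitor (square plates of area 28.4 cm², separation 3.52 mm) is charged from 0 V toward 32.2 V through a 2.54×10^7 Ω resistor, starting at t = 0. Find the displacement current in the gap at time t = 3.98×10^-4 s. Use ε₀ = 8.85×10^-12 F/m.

With C = ε₀A/d = (8.85×10^-12)(2.84×10^-3)/(3.52×10^-3) = 7.140×10^-12 F, the time constant is τ = RC = 1.814×10^-4 s, so t/τ = 2.194 and e^(−t/τ) = 0.1115.
I_d = I_cond = (V₀/R) e^(−t/τ) = (1.268×10^-6)(0.1115) = 1.41×10^-7 A.

1.41×10^-7 A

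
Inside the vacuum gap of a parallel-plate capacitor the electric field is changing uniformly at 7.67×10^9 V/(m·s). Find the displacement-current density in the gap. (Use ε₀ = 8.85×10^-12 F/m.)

0.0679 A/m²

J_d = ε₀ ∂E/∂t, so J_d = 0.0679 A/m².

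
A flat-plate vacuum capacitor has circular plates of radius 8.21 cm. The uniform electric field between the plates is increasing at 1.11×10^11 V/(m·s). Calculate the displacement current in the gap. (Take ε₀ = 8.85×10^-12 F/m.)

The displacement current is ε₀ times dΦ_E/dt = ε₀ A dE/dt = (8.85×10^-12)(0.02118)(1.11×10^11) = 0.0208 A.

0.0208 A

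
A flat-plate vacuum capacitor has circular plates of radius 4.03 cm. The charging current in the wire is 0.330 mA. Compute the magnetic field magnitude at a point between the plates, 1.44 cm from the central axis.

5.85×10^-10 T

Between the plates the displacement current equals the wire current: I_d = 0.330 mA = 3.30×10^-4 A.
For r < R the Ampère–Maxwell law gives B(2πr) = μ₀ I_d (r²/R²), so B = μ₀ I_d r/(2πR²) = (4π×10^-7)(3.30×10^-4)(0.0144)/(2π·0.0403²) = 5.85×10^-10 T.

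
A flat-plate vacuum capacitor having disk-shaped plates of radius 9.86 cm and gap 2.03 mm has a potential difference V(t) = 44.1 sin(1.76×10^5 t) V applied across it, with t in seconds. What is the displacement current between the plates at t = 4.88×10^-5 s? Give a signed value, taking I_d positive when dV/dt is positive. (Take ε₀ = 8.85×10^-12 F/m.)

-6.93×10^-4 A

dE/dt = (V₀ω/d)·cos(ωt) with ωt = 8.5888 rad: (44.1)(1.76×10^5)(-0.6705)/(2.03×10^-3) = -2.564×10^9 V/(m·s).
I_d = ε₀ A dE/dt = (8.85×10^-12)(0.03054)(-2.564×10^9) = -6.93×10^-4 A.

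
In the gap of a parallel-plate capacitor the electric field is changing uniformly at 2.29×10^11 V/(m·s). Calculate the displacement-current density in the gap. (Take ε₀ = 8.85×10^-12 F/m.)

J_d = ε₀ ∂E/∂t, so J_d = 2.03 A/m².

2.03 A/m²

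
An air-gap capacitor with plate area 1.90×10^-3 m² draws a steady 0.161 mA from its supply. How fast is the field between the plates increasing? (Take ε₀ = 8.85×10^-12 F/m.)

9.57×10^9 V/(m·s)

Charge continuity gives I_d = I = 1.61×10^-4 A between the plates.
Inverting I_d = ε₀ A dE/dt gives dE/dt = 1.61×10^-4 / (8.85×10^-12 · 1.90×10^-3) = 9.57×10^9 V/(m·s).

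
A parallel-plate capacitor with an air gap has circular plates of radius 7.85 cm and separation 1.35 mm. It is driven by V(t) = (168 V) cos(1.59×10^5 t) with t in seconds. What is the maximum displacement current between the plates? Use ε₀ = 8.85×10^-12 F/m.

3.39×10^-3 A

(dE/dt)_max = V₀ω/d = 1.979×10^10 V/(m·s); ω = 1.59×10^5 rad/s.
I_d,max = ε₀ A (dE/dt)_max = (8.85×10^-12)(0.01936)(1.979×10^10) = 3.39×10^-3 A.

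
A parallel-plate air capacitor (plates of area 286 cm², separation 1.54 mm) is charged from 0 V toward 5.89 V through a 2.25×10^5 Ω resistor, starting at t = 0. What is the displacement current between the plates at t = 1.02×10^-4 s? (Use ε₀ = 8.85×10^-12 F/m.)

C = ε₀A/d = (8.85×10^-12)(0.0286)/(1.54×10^-3) = 1.644×10^-10 F, so τ = RC = 3.699×10^-5 s.
The conduction current is I(t) = (V₀/R) e^(−t/τ), and the displacement current between the plates equals it.
t/τ = 2.758; I_d = (5.89/2.25×10^5) · e^(−2.758) = (2.618×10^-5)(0.06342) = 1.66×10^-6 A.

1.66×10^-6 A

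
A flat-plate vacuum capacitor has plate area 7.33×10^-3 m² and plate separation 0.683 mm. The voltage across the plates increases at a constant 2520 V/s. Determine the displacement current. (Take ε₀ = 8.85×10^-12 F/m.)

2.39×10^-7 A

E = V/d so dE/dt = (dV/dt)/d = 3.690×10^6 V/(m·s), and I_d = ε₀ A dE/dt = (8.85×10^-12)(7.33×10^-3)(3.690×10^6) = 2.39×10^-7 A.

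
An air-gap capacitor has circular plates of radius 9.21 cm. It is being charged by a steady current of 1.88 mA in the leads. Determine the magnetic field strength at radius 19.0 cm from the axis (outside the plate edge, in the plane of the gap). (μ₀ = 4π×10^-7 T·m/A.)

1.98×10^-9 T

By continuity the displacement current in the gap matches the conduction current: I_d = 1.88×10^-3 A.
Outside the plates the loop encloses all of I_d, so B·2πr = μ₀ I_d and B = 1.98×10^-9 T.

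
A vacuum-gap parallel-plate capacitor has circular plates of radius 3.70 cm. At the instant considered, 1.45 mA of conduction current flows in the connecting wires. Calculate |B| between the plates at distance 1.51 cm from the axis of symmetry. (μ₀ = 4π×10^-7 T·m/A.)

3.20×10^-9 T

No conduction current crosses the gap, so I_d there equals the 1.45×10^-3 A in the leads.
∮B·dl = μ₀ I_d,enc with I_d,enc = I_d r²/R² = 2.415×10^-4 A; so B = μ₀ I_d,enc/(2πr) = 3.20×10^-9 T.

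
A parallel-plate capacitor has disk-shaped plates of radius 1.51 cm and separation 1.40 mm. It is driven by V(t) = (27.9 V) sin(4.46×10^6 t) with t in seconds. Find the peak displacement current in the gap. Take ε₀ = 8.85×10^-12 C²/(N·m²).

The displacement current equals the conduction current C dV/dt, which peaks at C V₀ ω.
With C = ε₀A/d = (8.85×10^-12)(7.163×10^-4)/(1.40×10^-3) = 4.528×10^-12 F and ω = 4.46×10^6 rad/s, I_d,max = (4.528×10^-12)(27.9)(4.46×10^6) = 5.63×10^-4 A.

5.63×10^-4 A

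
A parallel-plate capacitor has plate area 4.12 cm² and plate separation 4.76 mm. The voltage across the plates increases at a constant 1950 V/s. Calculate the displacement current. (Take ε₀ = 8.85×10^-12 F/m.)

C = ε₀A/d = (8.85×10^-12)(4.12×10^-4)/(4.76×10^-3) = 7.660×10^-13 F.
I_d = C dV/dt = (7.660×10^-13)(1950) = 1.49×10^-9 A.

1.49×10^-9 A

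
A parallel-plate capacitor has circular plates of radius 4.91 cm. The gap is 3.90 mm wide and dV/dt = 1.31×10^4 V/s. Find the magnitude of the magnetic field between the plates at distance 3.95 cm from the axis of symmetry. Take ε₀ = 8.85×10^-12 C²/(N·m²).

I_d = C dV/dt with C = ε₀πR²/d = 1.719×10^-11 F, so I_d = (1.719×10^-11)(1.31×10^4) = 2.252×10^-7 A.
An Ampèrian loop of radius r encloses a fraction (r/R)² of I_d. Then B·2πr = μ₀ I_d (r/R)², giving B = μ₀ I_d r/(2πR²) = 7.38×10^-13 T.

7.38×10^-13 T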